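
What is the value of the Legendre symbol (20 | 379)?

1

Pull out 2^2: since 379 ≡ 3 (mod 8), (2/379) = -1, so (2/379)^2 = +1.
Reciprocity: 5 ≡ 1 and 379 ≡ 3 (mod 4), so (5/379) = +(379/5).
Reduce top mod 5: now compute (4/5).
Pull out 2^2: since 5 ≡ 5 (mod 8), (2/5) = -1, so (2/5)^2 = +1.
Reached (1/5) = 1. Collecting the sign flips along the way, the symbol is +1.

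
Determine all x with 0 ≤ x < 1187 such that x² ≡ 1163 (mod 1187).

Since 1187 ≡ 3 (mod 4), a square root of 1163 is 1163^((1187+1)/4) = 1163^297 mod 1187.
Repeated squaring: 1163^2≡576, 1163^4≡603, 1163^8≡387, 1163^16≡207, 1163^32≡117, 1163^64≡632, 1163^128≡592, 1163^256≡299 (mod 1187).
1163^297 = 1163^(256+32+8+1) ≡ 154 (mod 1187).
Check: 154² = 23716 ≡ 1163 (mod 1187). The two roots are 154 and 1033.

154, 1033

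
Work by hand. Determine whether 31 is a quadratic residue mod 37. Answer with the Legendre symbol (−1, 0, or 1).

Reciprocity: 31 ≡ 3 and 37 ≡ 1 (mod 4), so (31/37) = +(37/31).
Reduce top mod 31: now compute (6/31).
Pull out 2: since 31 ≡ 7 (mod 8), (2/31) = +1.
Reciprocity: 3 ≡ 3 and 31 ≡ 3 (mod 4), so (3/31) = −(31/3).
Reduce top mod 3: now compute (1/3).
Reached (1/3) = 1. Collecting the sign flips along the way, the symbol is -1.

-1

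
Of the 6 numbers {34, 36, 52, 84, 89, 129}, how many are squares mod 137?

3

(34/137) = +1 → QR.
(36/137) = +1 → QR.
(52/137) = -1 → non-residue.
(84/137) = -1 → non-residue.
(89/137) = -1 → non-residue.
(129/137) = +1 → QR.
Total quadratic residues among the 6: 3.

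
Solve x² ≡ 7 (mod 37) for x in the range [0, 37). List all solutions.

37 ≡ 1 (mod 4), so we find a root by search.
Trying successive values, 9² = 81 ≡ 7 (mod 37). The other root is 37 − 9 = 28.

9, 28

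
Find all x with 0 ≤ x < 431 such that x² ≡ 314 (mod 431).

68, 363

Since 431 ≡ 3 (mod 4), a square root of 314 is 314^((431+1)/4) = 314^108 mod 431.
Repeated squaring: 314^2≡328, 314^4≡265, 314^8≡403, 314^16≡353, 314^32≡50, 314^64≡345 (mod 431).
314^108 = 314^(64+32+8+4) ≡ 363 (mod 431).
Check: 363² = 131769 ≡ 314 (mod 431). The two roots are 68 and 363.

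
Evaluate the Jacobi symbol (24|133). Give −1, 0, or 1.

Pull out 2^3: since 133 ≡ 5 (mod 8), (2/133) = -1, so (2/133)^3 = -1.
Reciprocity: 3 ≡ 3 and 133 ≡ 1 (mod 4), so (3/133) = +(133/3).
Reduce top mod 3: now compute (1/3).
Reached (1/3) = 1. Collecting the sign flips along the way, the symbol is -1.

-1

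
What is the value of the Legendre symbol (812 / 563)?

-1

First reduce: 812 ≡ 249 (mod 563).
Reciprocity: 249 ≡ 1 and 563 ≡ 3 (mod 4), so (249/563) = +(563/249).
Reduce top mod 249: now compute (65/249).
Reciprocity: 65 ≡ 1 and 249 ≡ 1 (mod 4), so (65/249) = +(249/65).
Reduce top mod 65: now compute (54/65).
Pull out 2: since 65 ≡ 1 (mod 8), (2/65) = +1.
Reciprocity: 27 ≡ 3 and 65 ≡ 1 (mod 4), so (27/65) = +(65/27).
Reduce top mod 27: now compute (11/27).
Reciprocity: 11 ≡ 3 and 27 ≡ 3 (mod 4), so (11/27) = −(27/11).
Reduce top mod 11: now compute (5/11).
Reciprocity: 5 ≡ 1 and 11 ≡ 3 (mod 4), so (5/11) = +(11/5).
Reduce top mod 5: now compute (1/5).
Reached (1/5) = 1. Collecting the sign flips along the way, the symbol is -1.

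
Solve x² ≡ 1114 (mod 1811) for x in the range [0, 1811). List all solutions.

261, 1550

Since 1811 ≡ 3 (mod 4), a square root of 1114 is 1114^((1811+1)/4) = 1114^453 mod 1811.
Repeated squaring: 1114^2≡461, 1114^4≡634, 1114^8≡1725, 1114^16≡152, 1114^32≡1372, 1114^64≡755, 1114^128≡1371, 1114^256≡1634 (mod 1811).
1114^453 = 1114^(256+128+64+4+1) ≡ 261 (mod 1811).
Check: 261² = 68121 ≡ 1114 (mod 1811). The two roots are 261 and 1550.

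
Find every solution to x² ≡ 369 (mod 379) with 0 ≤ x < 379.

Since 379 ≡ 3 (mod 4), a square root of 369 is 369^((379+1)/4) = 369^95 mod 379.
Repeated squaring: 369^2≡100, 369^4≡146, 369^8≡92, 369^16≡126, 369^32≡337, 369^64≡248 (mod 379).
369^95 = 369^(64+16+8+4+2+1) ≡ 132 (mod 379).
Check: 132² = 17424 ≡ 369 (mod 379). The two roots are 132 and 247.

132, 247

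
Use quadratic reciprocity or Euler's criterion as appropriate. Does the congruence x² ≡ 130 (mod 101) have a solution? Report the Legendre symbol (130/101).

-1

First reduce: 130 ≡ 29 (mod 101).
Reciprocity: 29 ≡ 1 and 101 ≡ 1 (mod 4), so (29/101) = +(101/29).
Reduce top mod 29: now compute (14/29).
Pull out 2: since 29 ≡ 5 (mod 8), (2/29) = -1.
Reciprocity: 7 ≡ 3 and 29 ≡ 1 (mod 4), so (7/29) = +(29/7).
Reduce top mod 7: now compute (1/7).
Reached (1/7) = 1. Collecting the sign flips along the way, the symbol is -1.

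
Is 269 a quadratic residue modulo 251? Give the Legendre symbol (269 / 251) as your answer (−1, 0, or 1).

First reduce: 269 ≡ 18 (mod 251).
Pull out 2: since 251 ≡ 3 (mod 8), (2/251) = -1.
Reciprocity: 9 ≡ 1 and 251 ≡ 3 (mod 4), so (9/251) = +(251/9).
Reduce top mod 9: now compute (8/9).
Pull out 2^3: since 9 ≡ 1 (mod 8), (2/9) = +1, so (2/9)^3 = +1.
Reached (1/9) = 1. Collecting the sign flips along the way, the symbol is -1.

-1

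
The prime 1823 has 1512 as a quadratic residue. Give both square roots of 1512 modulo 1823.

879, 944

Since 1823 ≡ 3 (mod 4), a square root of 1512 is 1512^((1823+1)/4) = 1512^456 mod 1823.
Repeated squaring: 1512^2≡102, 1512^4≡1289, 1512^8≡768, 1512^16≡995, 1512^32≡136, 1512^64≡266, 1512^128≡1482, 1512^256≡1432 (mod 1823).
1512^456 = 1512^(256+128+64+8) ≡ 879 (mod 1823).
Check: 879² = 772641 ≡ 1512 (mod 1823). The two roots are 879 and 944.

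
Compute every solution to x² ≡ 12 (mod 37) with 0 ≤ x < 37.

37 ≡ 1 (mod 4), so we find a root by search.
Trying successive values, 7² = 49 ≡ 12 (mod 37). The other root is 37 − 7 = 30.

7, 30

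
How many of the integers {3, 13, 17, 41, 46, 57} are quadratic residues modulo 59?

5

(3/59) = +1 → QR.
(13/59) = -1 → non-residue.
(17/59) = +1 → QR.
(41/59) = +1 → QR.
(46/59) = +1 → QR.
(57/59) = +1 → QR.
Total quadratic residues among the 6: 5.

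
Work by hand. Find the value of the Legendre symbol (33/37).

Reciprocity: 33 ≡ 1 and 37 ≡ 1 (mod 4), so (33/37) = +(37/33).
Reduce top mod 33: now compute (4/33).
Pull out 2^2: since 33 ≡ 1 (mod 8), (2/33) = +1, so (2/33)^2 = +1.
Reached (1/33) = 1. Collecting the sign flips along the way, the symbol is +1.

1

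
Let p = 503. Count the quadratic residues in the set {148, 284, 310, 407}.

1

(148/503) = -1 → non-residue.
(284/503) = -1 → non-residue.
(310/503) = +1 → QR.
(407/503) = -1 → non-residue.
Total quadratic residues among the 4: 1.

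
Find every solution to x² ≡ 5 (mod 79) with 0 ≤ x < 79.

20, 59

Since 79 ≡ 3 (mod 4), a square root of 5 is 5^((79+1)/4) = 5^20 mod 79.
Repeated squaring: 5^2≡25, 5^4≡72, 5^8≡49, 5^16≡31 (mod 79).
5^20 = 5^(16+4) ≡ 20 (mod 79).
Check: 20² = 400 ≡ 5 (mod 79). The two roots are 20 and 59.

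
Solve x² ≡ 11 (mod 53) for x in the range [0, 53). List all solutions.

53 ≡ 1 (mod 4), so we find a root by search.
Trying successive values, 8² = 64 ≡ 11 (mod 53). The other root is 53 − 8 = 45.

8, 45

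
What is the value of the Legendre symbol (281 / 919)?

Reciprocity: 281 ≡ 1 and 919 ≡ 3 (mod 4), so (281/919) = +(919/281).
Reduce top mod 281: now compute (76/281).
Pull out 2^2: since 281 ≡ 1 (mod 8), (2/281) = +1, so (2/281)^2 = +1.
Reciprocity: 19 ≡ 3 and 281 ≡ 1 (mod 4), so (19/281) = +(281/19).
Reduce top mod 19: now compute (15/19).
Reciprocity: 15 ≡ 3 and 19 ≡ 3 (mod 4), so (15/19) = −(19/15).
Reduce top mod 15: now compute (4/15).
Pull out 2^2: since 15 ≡ 7 (mod 8), (2/15) = +1, so (2/15)^2 = +1.
Reached (1/15) = 1. Collecting the sign flips along the way, the symbol is -1.

-1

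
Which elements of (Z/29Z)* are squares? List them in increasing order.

1, 4, 5, 6, 7, 9, 13, 16, 20, 22, 23, 24, 25, 28

Square k = 1,…,14 (k and 29−k give the same square):
1²=1, 2²=4, 3²=9, 4²=16, 5²=25, 6²≡7, 7²≡20, 8²≡6, 9²≡23, 10²≡13, 11²≡5, 12²≡28, 13²≡24, 14²≡22 (mod 29).
So the quadratic residues mod 29 are {1, 4, 5, 6, 7, 9, 13, 16, 20, 22, 23, 24, 25, 28}.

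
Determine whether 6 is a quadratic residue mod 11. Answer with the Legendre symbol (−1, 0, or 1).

-1

Pull out 2: since 11 ≡ 3 (mod 8), (2/11) = -1.
Reciprocity: 3 ≡ 3 and 11 ≡ 3 (mod 4), so (3/11) = −(11/3).
Reduce top mod 3: now compute (2/3).
Pull out 2: since 3 ≡ 3 (mod 8), (2/3) = -1.
Reached (1/3) = 1. Collecting the sign flips along the way, the symbol is -1.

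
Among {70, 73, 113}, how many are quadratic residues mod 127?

(70/127) = +1 → QR.
(73/127) = +1 → QR.
(113/127) = +1 → QR.
Total quadratic residues among the 3: 3.

3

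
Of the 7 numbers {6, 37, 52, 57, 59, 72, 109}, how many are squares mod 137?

(6/137) = -1 → non-residue.
(37/137) = +1 → QR.
(52/137) = -1 → non-residue.
(57/137) = -1 → non-residue.
(59/137) = +1 → QR.
(72/137) = +1 → QR.
(109/137) = +1 → QR.
Total quadratic residues among the 7: 4.

4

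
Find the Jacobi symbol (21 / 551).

Reciprocity: 21 ≡ 1 and 551 ≡ 3 (mod 4), so (21/551) = +(551/21).
Reduce top mod 21: now compute (5/21).
Reciprocity: 5 ≡ 1 and 21 ≡ 1 (mod 4), so (5/21) = +(21/5).
Reduce top mod 5: now compute (1/5).
Reached (1/5) = 1. Collecting the sign flips along the way, the symbol is +1.

1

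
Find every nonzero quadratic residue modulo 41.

Square k = 1,…,20 (k and 41−k give the same square):
1²=1, 2²=4, 3²=9, 4²=16, 5²=25, 6²=36, 7²≡8, 8²≡23, 9²≡40, 10²≡18, 11²≡39, 12²≡21, 13²≡5, 14²≡32, 15²≡20, 16²≡10, 17²≡2, 18²≡37, 19²≡33, 20²≡31 (mod 41).
So the quadratic residues mod 41 are {1, 2, 4, 5, 8, 9, 10, 16, 18, 20, 21, 23, 25, 31, 32, 33, 36, 37, 39, 40}.

1,2,4,5,8,9,10,16,18,20,21,23,25,31,32,33,36,37,39,40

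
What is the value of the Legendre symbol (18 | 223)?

1

Pull out 2: since 223 ≡ 7 (mod 8), (2/223) = +1.
Reciprocity: 9 ≡ 1 and 223 ≡ 3 (mod 4), so (9/223) = +(223/9).
Reduce top mod 9: now compute (7/9).
Reciprocity: 7 ≡ 3 and 9 ≡ 1 (mod 4), so (7/9) = +(9/7).
Reduce top mod 7: now compute (2/7).
Pull out 2: since 7 ≡ 7 (mod 8), (2/7) = +1.
Reached (1/7) = 1. Collecting the sign flips along the way, the symbol is +1.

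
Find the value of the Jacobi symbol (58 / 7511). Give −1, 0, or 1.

0

Pull out 2: since 7511 ≡ 7 (mod 8), (2/7511) = +1.
Reciprocity: 29 ≡ 1 and 7511 ≡ 3 (mod 4), so (29/7511) = +(7511/29).
Reduce top mod 29: now compute (0/29).
Top reduces to 0: gcd > 1, so the symbol is 0.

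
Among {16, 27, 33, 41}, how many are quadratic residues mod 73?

(16/73) = +1 → QR.
(27/73) = +1 → QR.
(33/73) = -1 → non-residue.
(41/73) = +1 → QR.
Total quadratic residues among the 4: 3.

3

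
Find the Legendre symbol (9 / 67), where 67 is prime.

Reciprocity: 9 ≡ 1 and 67 ≡ 3 (mod 4), so (9/67) = +(67/9).
Reduce top mod 9: now compute (4/9).
Pull out 2^2: since 9 ≡ 1 (mod 8), (2/9) = +1, so (2/9)^2 = +1.
Reached (1/9) = 1. Collecting the sign flips along the way, the symbol is +1.

1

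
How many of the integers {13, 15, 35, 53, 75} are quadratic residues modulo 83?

1

(13/83) = -1 → non-residue.
(15/83) = -1 → non-residue.
(35/83) = -1 → non-residue.
(53/83) = -1 → non-residue.
(75/83) = +1 → QR.
Total quadratic residues among the 5: 1.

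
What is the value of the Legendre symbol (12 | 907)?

Pull out 2^2: since 907 ≡ 3 (mod 8), (2/907) = -1, so (2/907)^2 = +1.
Reciprocity: 3 ≡ 3 and 907 ≡ 3 (mod 4), so (3/907) = −(907/3).
Reduce top mod 3: now compute (1/3).
Reached (1/3) = 1. Collecting the sign flips along the way, the symbol is -1.

-1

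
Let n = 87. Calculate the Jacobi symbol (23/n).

-1

Reciprocity: 23 ≡ 3 and 87 ≡ 3 (mod 4), so (23/87) = −(87/23).
Reduce top mod 23: now compute (18/23).
Pull out 2: since 23 ≡ 7 (mod 8), (2/23) = +1.
Reciprocity: 9 ≡ 1 and 23 ≡ 3 (mod 4), so (9/23) = +(23/9).
Reduce top mod 9: now compute (5/9).
Reciprocity: 5 ≡ 1 and 9 ≡ 1 (mod 4), so (5/9) = +(9/5).
Reduce top mod 5: now compute (4/5).
Pull out 2^2: since 5 ≡ 5 (mod 8), (2/5) = -1, so (2/5)^2 = +1.
Reached (1/5) = 1. Collecting the sign flips along the way, the symbol is -1.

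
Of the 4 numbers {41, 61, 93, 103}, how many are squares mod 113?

2

(41/113) = +1 → QR.
(61/113) = +1 → QR.
(93/113) = -1 → non-residue.
(103/113) = -1 → non-residue.
Total quadratic residues among the 4: 2.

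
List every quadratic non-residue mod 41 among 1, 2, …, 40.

Square k = 1,…,20 (k and 41−k give the same square):
1²=1, 2²=4, 3²=9, 4²=16, 5²=25, 6²=36, 7²≡8, 8²≡23, 9²≡40, 10²≡18, 11²≡39, 12²≡21, 13²≡5, 14²≡32, 15²≡20, 16²≡10, 17²≡2, 18²≡37, 19²≡33, 20²≡31 (mod 41).
The residues are {1, 2, 4, 5, 8, 9, 10, 16, 18, 20, 21, 23, 25, 31, 32, 33, 36, 37, 39, 40}; the non-residues are the remaining 20 nonzero classes.

3 6 7 11 12 13 14 15 17 19 22 24 26 27 28 29 30 34 35 38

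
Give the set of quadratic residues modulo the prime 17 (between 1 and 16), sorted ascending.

1 2 4 8 9 13 15 16

Square k = 1,…,8 (k and 17−k give the same square):
1²=1, 2²=4, 3²=9, 4²=16, 5²≡8, 6²≡2, 7²≡15, 8²≡13 (mod 17).
So the quadratic residues mod 17 are {1, 2, 4, 8, 9, 13, 15, 16}.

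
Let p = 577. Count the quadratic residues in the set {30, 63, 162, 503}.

(30/577) = -1 → non-residue.
(63/577) = -1 → non-residue.
(162/577) = +1 → QR.
(503/577) = -1 → non-residue.
Total quadratic residues among the 4: 1.

1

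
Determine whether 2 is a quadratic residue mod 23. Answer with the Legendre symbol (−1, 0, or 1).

1

Euler's criterion: (2/23) ≡ 2^11 (mod 23).
2^2 ≡ 4 (mod 23)
2^4 ≡ 16 (mod 23)
2^8 ≡ 3 (mod 23)
2^11 = 2^(8+2+1) ≡ 1 (mod 23).
Result is 1, so (2/23) = 1.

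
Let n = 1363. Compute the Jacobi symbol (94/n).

Pull out 2: since 1363 ≡ 3 (mod 8), (2/1363) = -1.
Reciprocity: 47 ≡ 3 and 1363 ≡ 3 (mod 4), so (47/1363) = −(1363/47).
Reduce top mod 47: now compute (0/47).
Top reduces to 0: gcd > 1, so the symbol is 0.

0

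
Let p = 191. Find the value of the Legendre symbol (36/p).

Pull out 2^2: since 191 ≡ 7 (mod 8), (2/191) = +1, so (2/191)^2 = +1.
Reciprocity: 9 ≡ 1 and 191 ≡ 3 (mod 4), so (9/191) = +(191/9).
Reduce top mod 9: now compute (2/9).
Pull out 2: since 9 ≡ 1 (mod 8), (2/9) = +1.
Reached (1/9) = 1. Collecting the sign flips along the way, the symbol is +1.

1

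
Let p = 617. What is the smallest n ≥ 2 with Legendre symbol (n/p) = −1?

3

(2/617) = +1, so 2 is a residue.
(3/617) = −1, so 3 is the smallest positive non-residue mod 617.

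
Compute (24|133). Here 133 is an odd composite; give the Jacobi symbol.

-1

Pull out 2^3: since 133 ≡ 5 (mod 8), (2/133) = -1, so (2/133)^3 = -1.
Reciprocity: 3 ≡ 3 and 133 ≡ 1 (mod 4), so (3/133) = +(133/3).
Reduce top mod 3: now compute (1/3).
Reached (1/3) = 1. Collecting the sign flips along the way, the symbol is -1.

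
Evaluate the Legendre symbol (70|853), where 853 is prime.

Pull out 2: since 853 ≡ 5 (mod 8), (2/853) = -1.
Reciprocity: 35 ≡ 3 and 853 ≡ 1 (mod 4), so (35/853) = +(853/35).
Reduce top mod 35: now compute (13/35).
Reciprocity: 13 ≡ 1 and 35 ≡ 3 (mod 4), so (13/35) = +(35/13).
Reduce top mod 13: now compute (9/13).
Reciprocity: 9 ≡ 1 and 13 ≡ 1 (mod 4), so (9/13) = +(13/9).
Reduce top mod 9: now compute (4/9).
Pull out 2^2: since 9 ≡ 1 (mod 8), (2/9) = +1, so (2/9)^2 = +1.
Reached (1/9) = 1. Collecting the sign flips along the way, the symbol is -1.

-1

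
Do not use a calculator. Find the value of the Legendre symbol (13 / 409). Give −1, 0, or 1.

-1

Reciprocity: 13 ≡ 1 and 409 ≡ 1 (mod 4), so (13/409) = +(409/13).
Reduce top mod 13: now compute (6/13).
Pull out 2: since 13 ≡ 5 (mod 8), (2/13) = -1.
Reciprocity: 3 ≡ 3 and 13 ≡ 1 (mod 4), so (3/13) = +(13/3).
Reduce top mod 3: now compute (1/3).
Reached (1/3) = 1. Collecting the sign flips along the way, the symbol is -1.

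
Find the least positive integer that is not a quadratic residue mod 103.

3

(2/103) = +1, so 2 is a residue.
(3/103) = −1, so 3 is the smallest positive non-residue mod 103.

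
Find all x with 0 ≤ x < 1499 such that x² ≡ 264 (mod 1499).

69, 1430

Since 1499 ≡ 3 (mod 4), a square root of 264 is 264^((1499+1)/4) = 264^375 mod 1499.
Repeated squaring: 264^2≡742, 264^4≡431, 264^8≡1384, 264^16≡1233, 264^32≡303, 264^64≡370, 264^128≡491, 264^256≡1241 (mod 1499).
264^375 = 264^(256+64+32+16+4+2+1) ≡ 1430 (mod 1499).
Check: 1430² = 2044900 ≡ 264 (mod 1499). The two roots are 69 and 1430.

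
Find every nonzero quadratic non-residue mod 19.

2, 3, 8, 10, 12, 13, 14, 15, 18

Square k = 1,…,9 (k and 19−k give the same square):
1²=1, 2²=4, 3²=9, 4²=16, 5²≡6, 6²≡17, 7²≡11, 8²≡7, 9²≡5 (mod 19).
The residues are {1, 4, 5, 6, 7, 9, 11, 16, 17}; the non-residues are the remaining 9 nonzero classes.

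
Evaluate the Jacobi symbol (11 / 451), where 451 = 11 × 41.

Reciprocity: 11 ≡ 3 and 451 ≡ 3 (mod 4), so (11/451) = −(451/11).
Reduce top mod 11: now compute (0/11).
Top reduces to 0: gcd > 1, so the symbol is 0.

0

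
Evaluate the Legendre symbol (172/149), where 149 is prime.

First reduce: 172 ≡ 23 (mod 149).
Reciprocity: 23 ≡ 3 and 149 ≡ 1 (mod 4), so (23/149) = +(149/23).
Reduce top mod 23: now compute (11/23).
Reciprocity: 11 ≡ 3 and 23 ≡ 3 (mod 4), so (11/23) = −(23/11).
Reduce top mod 11: now compute (1/11).
Reached (1/11) = 1. Collecting the sign flips along the way, the symbol is -1.

-1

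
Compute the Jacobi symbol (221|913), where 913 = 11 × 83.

Reciprocity: 221 ≡ 1 and 913 ≡ 1 (mod 4), so (221/913) = +(913/221).
Reduce top mod 221: now compute (29/221).
Reciprocity: 29 ≡ 1 and 221 ≡ 1 (mod 4), so (29/221) = +(221/29).
Reduce top mod 29: now compute (18/29).
Pull out 2: since 29 ≡ 5 (mod 8), (2/29) = -1.
Reciprocity: 9 ≡ 1 and 29 ≡ 1 (mod 4), so (9/29) = +(29/9).
Reduce top mod 9: now compute (2/9).
Pull out 2: since 9 ≡ 1 (mod 8), (2/9) = +1.
Reached (1/9) = 1. Collecting the sign flips along the way, the symbol is -1.

-1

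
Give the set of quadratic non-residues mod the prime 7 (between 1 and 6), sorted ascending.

Square k = 1,…,3 (k and 7−k give the same square):
1²=1, 2²=4, 3²≡2 (mod 7).
The residues are {1, 2, 4}; the non-residues are the remaining 3 nonzero classes.

3, 5, 6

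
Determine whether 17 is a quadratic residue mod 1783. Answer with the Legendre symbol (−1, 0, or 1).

1

Reciprocity: 17 ≡ 1 and 1783 ≡ 3 (mod 4), so (17/1783) = +(1783/17).
Reduce top mod 17: now compute (15/17).
Reciprocity: 15 ≡ 3 and 17 ≡ 1 (mod 4), so (15/17) = +(17/15).
Reduce top mod 15: now compute (2/15).
Pull out 2: since 15 ≡ 7 (mod 8), (2/15) = +1.
Reached (1/15) = 1. Collecting the sign flips along the way, the symbol is +1.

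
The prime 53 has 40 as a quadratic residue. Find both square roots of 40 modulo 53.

53 ≡ 1 (mod 4), so we find a root by search.
Trying successive values, 26² = 676 ≡ 40 (mod 53). The other root is 53 − 26 = 27.

26, 27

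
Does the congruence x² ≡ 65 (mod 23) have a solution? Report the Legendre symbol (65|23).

Euler's criterion: (65/23) ≡ 19^11 (mod 23).
19^2 ≡ 16 (mod 23)
19^4 ≡ 3 (mod 23)
19^8 ≡ 9 (mod 23)
19^11 = 19^(8+2+1) ≡ 22 (mod 23).
Result is 22 ≡ −1, so (65/23) = −1.

-1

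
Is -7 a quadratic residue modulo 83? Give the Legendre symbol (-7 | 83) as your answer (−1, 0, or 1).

Euler's criterion: (-7/83) ≡ 76^41 (mod 83).
76^2 ≡ 49 (mod 83)
76^4 ≡ 77 (mod 83)
76^8 ≡ 36 (mod 83)
76^16 ≡ 51 (mod 83)
76^32 ≡ 28 (mod 83)
76^41 = 76^(32+8+1) ≡ 82 (mod 83).
Result is 82 ≡ −1, so (-7/83) = −1.

-1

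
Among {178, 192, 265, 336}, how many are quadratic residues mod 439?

(178/439) = -1 → non-residue.
(192/439) = -1 → non-residue.
(265/439) = +1 → QR.
(336/439) = -1 → non-residue.
Total quadratic residues among the 4: 1.

1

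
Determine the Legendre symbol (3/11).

1

Reciprocity: 3 ≡ 3 and 11 ≡ 3 (mod 4), so (3/11) = −(11/3).
Reduce top mod 3: now compute (2/3).
Pull out 2: since 3 ≡ 3 (mod 8), (2/3) = -1.
Reached (1/3) = 1. Collecting the sign flips along the way, the symbol is +1.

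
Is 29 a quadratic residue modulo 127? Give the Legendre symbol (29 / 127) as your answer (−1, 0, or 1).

Euler's criterion: (29/127) ≡ 29^63 (mod 127).
29^2 ≡ 79 (mod 127)
29^4 ≡ 18 (mod 127)
29^8 ≡ 70 (mod 127)
29^16 ≡ 74 (mod 127)
29^32 ≡ 15 (mod 127)
29^63 = 29^(32+16+8+4+2+1) ≡ 126 (mod 127).
Result is 126 ≡ −1, so (29/127) = −1.

-1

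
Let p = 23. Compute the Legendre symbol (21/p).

Euler's criterion: (21/23) ≡ 21^11 (mod 23).
21^2 ≡ 4 (mod 23)
21^4 ≡ 16 (mod 23)
21^8 ≡ 3 (mod 23)
21^11 = 21^(8+2+1) ≡ 22 (mod 23).
Result is 22 ≡ −1, so (21/23) = −1.

-1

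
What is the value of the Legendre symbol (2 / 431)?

1

Pull out 2: since 431 ≡ 7 (mod 8), (2/431) = +1.
Reached (1/431) = 1. Collecting the sign flips along the way, the symbol is +1.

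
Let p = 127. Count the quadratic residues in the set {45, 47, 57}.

1

(45/127) = -1 → non-residue.
(47/127) = +1 → QR.
(57/127) = -1 → non-residue.
Total quadratic residues among the 3: 1.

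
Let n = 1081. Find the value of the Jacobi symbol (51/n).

Reciprocity: 51 ≡ 3 and 1081 ≡ 1 (mod 4), so (51/1081) = +(1081/51).
Reduce top mod 51: now compute (10/51).
Pull out 2: since 51 ≡ 3 (mod 8), (2/51) = -1.
Reciprocity: 5 ≡ 1 and 51 ≡ 3 (mod 4), so (5/51) = +(51/5).
Reduce top mod 5: now compute (1/5).
Reached (1/5) = 1. Collecting the sign flips along the way, the symbol is -1.

-1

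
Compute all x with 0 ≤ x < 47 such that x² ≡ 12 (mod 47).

Since 47 ≡ 3 (mod 4), a square root of 12 is 12^((47+1)/4) = 12^12 mod 47.
Repeated squaring: 12^2≡3, 12^4≡9, 12^8≡34 (mod 47).
12^12 = 12^(8+4) ≡ 24 (mod 47).
Check: 24² = 576 ≡ 12 (mod 47). The two roots are 23 and 24.

23, 24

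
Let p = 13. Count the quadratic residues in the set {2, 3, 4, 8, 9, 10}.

4

(2/13) = -1 → non-residue.
(3/13) = +1 → QR.
(4/13) = +1 → QR.
(8/13) = -1 → non-residue.
(9/13) = +1 → QR.
(10/13) = +1 → QR.
Total quadratic residues among the 6: 4.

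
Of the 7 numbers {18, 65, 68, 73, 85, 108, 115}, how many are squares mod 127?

(18/127) = +1 → QR.
(65/127) = -1 → non-residue.
(68/127) = +1 → QR.
(73/127) = +1 → QR.
(85/127) = -1 → non-residue.
(108/127) = -1 → non-residue.
(115/127) = +1 → QR.
Total quadratic residues among the 7: 4.

4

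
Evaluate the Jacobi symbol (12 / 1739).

Pull out 2^2: since 1739 ≡ 3 (mod 8), (2/1739) = -1, so (2/1739)^2 = +1.
Reciprocity: 3 ≡ 3 and 1739 ≡ 3 (mod 4), so (3/1739) = −(1739/3).
Reduce top mod 3: now compute (2/3).
Pull out 2: since 3 ≡ 3 (mod 8), (2/3) = -1.
Reached (1/3) = 1. Collecting the sign flips along the way, the symbol is +1.

1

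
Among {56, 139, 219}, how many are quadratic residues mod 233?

(56/233) = +1 → QR.
(139/233) = -1 → non-residue.
(219/233) = +1 → QR.
Total quadratic residues among the 3: 2.

2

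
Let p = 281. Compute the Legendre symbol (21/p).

-1

Reciprocity: 21 ≡ 1 and 281 ≡ 1 (mod 4), so (21/281) = +(281/21).
Reduce top mod 21: now compute (8/21).
Pull out 2^3: since 21 ≡ 5 (mod 8), (2/21) = -1, so (2/21)^3 = -1.
Reached (1/21) = 1. Collecting the sign flips along the way, the symbol is -1.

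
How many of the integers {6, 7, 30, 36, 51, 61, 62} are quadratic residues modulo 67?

(6/67) = +1 → QR.
(7/67) = -1 → non-residue.
(30/67) = -1 → non-residue.
(36/67) = +1 → QR.
(51/67) = -1 → non-residue.
(61/67) = -1 → non-residue.
(62/67) = +1 → QR.
Total quadratic residues among the 7: 3.

3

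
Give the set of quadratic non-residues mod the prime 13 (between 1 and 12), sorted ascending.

2 5 6 7 8 11

Square k = 1,…,6 (k and 13−k give the same square):
1²=1, 2²=4, 3²=9, 4²≡3, 5²≡12, 6²≡10 (mod 13).
The residues are {1, 3, 4, 9, 10, 12}; the non-residues are the remaining 6 nonzero classes.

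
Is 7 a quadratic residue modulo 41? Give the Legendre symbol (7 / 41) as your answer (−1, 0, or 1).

-1

Reciprocity: 7 ≡ 3 and 41 ≡ 1 (mod 4), so (7/41) = +(41/7).
Reduce top mod 7: now compute (6/7).
Pull out 2: since 7 ≡ 7 (mod 8), (2/7) = +1.
Reciprocity: 3 ≡ 3 and 7 ≡ 3 (mod 4), so (3/7) = −(7/3).
Reduce top mod 3: now compute (1/3).
Reached (1/3) = 1. Collecting the sign flips along the way, the symbol is -1.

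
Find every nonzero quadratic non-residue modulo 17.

Square k = 1,…,8 (k and 17−k give the same square):
1²=1, 2²=4, 3²=9, 4²=16, 5²≡8, 6²≡2, 7²≡15, 8²≡13 (mod 17).
The residues are {1, 2, 4, 8, 9, 13, 15, 16}; the non-residues are the remaining 8 nonzero classes.

3 5 6 7 10 11 12 14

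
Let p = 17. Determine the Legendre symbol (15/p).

1

Reciprocity: 15 ≡ 3 and 17 ≡ 1 (mod 4), so (15/17) = +(17/15).
Reduce top mod 15: now compute (2/15).
Pull out 2: since 15 ≡ 7 (mod 8), (2/15) = +1.
Reached (1/15) = 1. Collecting the sign flips along the way, the symbol is +1.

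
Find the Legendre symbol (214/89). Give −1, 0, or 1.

1

First reduce: 214 ≡ 36 (mod 89).
Pull out 2^2: since 89 ≡ 1 (mod 8), (2/89) = +1, so (2/89)^2 = +1.
Reciprocity: 9 ≡ 1 and 89 ≡ 1 (mod 4), so (9/89) = +(89/9).
Reduce top mod 9: now compute (8/9).
Pull out 2^3: since 9 ≡ 1 (mod 8), (2/9) = +1, so (2/9)^3 = +1.
Reached (1/9) = 1. Collecting the sign flips along the way, the symbol is +1.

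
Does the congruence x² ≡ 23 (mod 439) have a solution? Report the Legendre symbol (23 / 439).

-1

Reciprocity: 23 ≡ 3 and 439 ≡ 3 (mod 4), so (23/439) = −(439/23).
Reduce top mod 23: now compute (2/23).
Pull out 2: since 23 ≡ 7 (mod 8), (2/23) = +1.
Reached (1/23) = 1. Collecting the sign flips along the way, the symbol is -1.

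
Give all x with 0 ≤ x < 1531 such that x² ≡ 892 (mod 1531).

194, 1337

Since 1531 ≡ 3 (mod 4), a square root of 892 is 892^((1531+1)/4) = 892^383 mod 1531.
Repeated squaring: 892^2≡1075, 892^4≡1251, 892^8≡319, 892^16≡715, 892^32≡1402, 892^64≡1331, 892^128≡194, 892^256≡892 (mod 1531).
892^383 = 892^(256+64+32+16+8+4+2+1) ≡ 194 (mod 1531).
Check: 194² = 37636 ≡ 892 (mod 1531). The two roots are 194 and 1337.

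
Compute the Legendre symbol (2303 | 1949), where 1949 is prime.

-1

First reduce: 2303 ≡ 354 (mod 1949).
Pull out 2: since 1949 ≡ 5 (mod 8), (2/1949) = -1.
Reciprocity: 177 ≡ 1 and 1949 ≡ 1 (mod 4), so (177/1949) = +(1949/177).
Reduce top mod 177: now compute (2/177).
Pull out 2: since 177 ≡ 1 (mod 8), (2/177) = +1.
Reached (1/177) = 1. Collecting the sign flips along the way, the symbol is -1.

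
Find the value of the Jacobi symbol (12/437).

-1

Pull out 2^2: since 437 ≡ 5 (mod 8), (2/437) = -1, so (2/437)^2 = +1.
Reciprocity: 3 ≡ 3 and 437 ≡ 1 (mod 4), so (3/437) = +(437/3).
Reduce top mod 3: now compute (2/3).
Pull out 2: since 3 ≡ 3 (mod 8), (2/3) = -1.
Reached (1/3) = 1. Collecting the sign flips along the way, the symbol is -1.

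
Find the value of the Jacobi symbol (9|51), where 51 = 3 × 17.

Reciprocity: 9 ≡ 1 and 51 ≡ 3 (mod 4), so (9/51) = +(51/9).
Reduce top mod 9: now compute (6/9).
Pull out 2: since 9 ≡ 1 (mod 8), (2/9) = +1.
Reciprocity: 3 ≡ 3 and 9 ≡ 1 (mod 4), so (3/9) = +(9/3).
Reduce top mod 3: now compute (0/3).
Top reduces to 0: gcd > 1, so the symbol is 0.

0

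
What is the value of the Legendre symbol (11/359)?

1

Reciprocity: 11 ≡ 3 and 359 ≡ 3 (mod 4), so (11/359) = −(359/11).
Reduce top mod 11: now compute (7/11).
Reciprocity: 7 ≡ 3 and 11 ≡ 3 (mod 4), so (7/11) = −(11/7).
Reduce top mod 7: now compute (4/7).
Pull out 2^2: since 7 ≡ 7 (mod 8), (2/7) = +1, so (2/7)^2 = +1.
Reached (1/7) = 1. Collecting the sign flips along the way, the symbol is +1.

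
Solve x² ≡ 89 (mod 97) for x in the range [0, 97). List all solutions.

34, 63

97 ≡ 1 (mod 4), so we find a root by search.
Trying successive values, 34² = 1156 ≡ 89 (mod 97). The other root is 97 − 34 = 63.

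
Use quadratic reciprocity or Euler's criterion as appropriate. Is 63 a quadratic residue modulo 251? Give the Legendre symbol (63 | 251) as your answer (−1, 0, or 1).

1

Reciprocity: 63 ≡ 3 and 251 ≡ 3 (mod 4), so (63/251) = −(251/63).
Reduce top mod 63: now compute (62/63).
Pull out 2: since 63 ≡ 7 (mod 8), (2/63) = +1.
Reciprocity: 31 ≡ 3 and 63 ≡ 3 (mod 4), so (31/63) = −(63/31).
Reduce top mod 31: now compute (1/31).
Reached (1/31) = 1. Collecting the sign flips along the way, the symbol is +1.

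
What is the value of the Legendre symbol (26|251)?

Euler's criterion: (26/251) ≡ 26^125 (mod 251).
26^2 ≡ 174 (mod 251)
26^4 ≡ 156 (mod 251)
26^8 ≡ 240 (mod 251)
26^16 ≡ 121 (mod 251)
26^32 ≡ 83 (mod 251)
26^64 ≡ 112 (mod 251)
26^125 = 26^(64+32+16+8+4+1) ≡ 250 (mod 251).
Result is 250 ≡ −1, so (26/251) = −1.

-1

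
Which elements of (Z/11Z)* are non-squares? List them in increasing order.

2, 6, 7, 8, 10

Square k = 1,…,5 (k and 11−k give the same square):
1²=1, 2²=4, 3²=9, 4²≡5, 5²≡3 (mod 11).
The residues are {1, 3, 4, 5, 9}; the non-residues are the remaining 5 nonzero classes.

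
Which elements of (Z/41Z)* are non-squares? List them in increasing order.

3, 6, 7, 11, 12, 13, 14, 15, 17, 19, 22, 24, 26, 27, 28, 29, 30, 34, 35, 38

Square k = 1,…,20 (k and 41−k give the same square):
1²=1, 2²=4, 3²=9, 4²=16, 5²=25, 6²=36, 7²≡8, 8²≡23, 9²≡40, 10²≡18, 11²≡39, 12²≡21, 13²≡5, 14²≡32, 15²≡20, 16²≡10, 17²≡2, 18²≡37, 19²≡33, 20²≡31 (mod 41).
The residues are {1, 2, 4, 5, 8, 9, 10, 16, 18, 20, 21, 23, 25, 31, 32, 33, 36, 37, 39, 40}; the non-residues are the remaining 20 nonzero classes.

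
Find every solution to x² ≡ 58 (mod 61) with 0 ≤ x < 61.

27, 34

61 ≡ 1 (mod 4), so we find a root by search.
Trying successive values, 27² = 729 ≡ 58 (mod 61). The other root is 61 − 27 = 34.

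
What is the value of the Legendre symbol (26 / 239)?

-1

Euler's criterion: (26/239) ≡ 26^119 (mod 239).
26^2 ≡ 198 (mod 239)
26^4 ≡ 8 (mod 239)
26^8 ≡ 64 (mod 239)
26^16 ≡ 33 (mod 239)
26^32 ≡ 133 (mod 239)
26^64 ≡ 3 (mod 239)
26^119 = 26^(64+32+16+4+2+1) ≡ 238 (mod 239).
Result is 238 ≡ −1, so (26/239) = −1.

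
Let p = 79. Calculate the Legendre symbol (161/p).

Euler's criterion: (161/79) ≡ 3^39 (mod 79).
3^2 ≡ 9 (mod 79)
3^4 ≡ 2 (mod 79)
3^8 ≡ 4 (mod 79)
3^16 ≡ 16 (mod 79)
3^32 ≡ 19 (mod 79)
3^39 = 3^(32+4+2+1) ≡ 78 (mod 79).
Result is 78 ≡ −1, so (161/79) = −1.

-1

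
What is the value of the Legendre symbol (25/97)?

Reciprocity: 25 ≡ 1 and 97 ≡ 1 (mod 4), so (25/97) = +(97/25).
Reduce top mod 25: now compute (22/25).
Pull out 2: since 25 ≡ 1 (mod 8), (2/25) = +1.
Reciprocity: 11 ≡ 3 and 25 ≡ 1 (mod 4), so (11/25) = +(25/11).
Reduce top mod 11: now compute (3/11).
Reciprocity: 3 ≡ 3 and 11 ≡ 3 (mod 4), so (3/11) = −(11/3).
Reduce top mod 3: now compute (2/3).
Pull out 2: since 3 ≡ 3 (mod 8), (2/3) = -1.
Reached (1/3) = 1. Collecting the sign flips along the way, the symbol is +1.

1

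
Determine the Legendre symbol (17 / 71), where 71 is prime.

Reciprocity: 17 ≡ 1 and 71 ≡ 3 (mod 4), so (17/71) = +(71/17).
Reduce top mod 17: now compute (3/17).
Reciprocity: 3 ≡ 3 and 17 ≡ 1 (mod 4), so (3/17) = +(17/3).
Reduce top mod 3: now compute (2/3).
Pull out 2: since 3 ≡ 3 (mod 8), (2/3) = -1.
Reached (1/3) = 1. Collecting the sign flips along the way, the symbol is -1.

-1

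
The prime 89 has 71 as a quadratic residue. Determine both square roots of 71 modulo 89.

89 ≡ 1 (mod 4), so we find a root by search.
Trying successive values, 31² = 961 ≡ 71 (mod 89). The other root is 89 − 31 = 58.

31, 58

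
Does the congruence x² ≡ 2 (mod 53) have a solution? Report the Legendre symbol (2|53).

-1

Pull out 2: since 53 ≡ 5 (mod 8), (2/53) = -1.
Reached (1/53) = 1. Collecting the sign flips along the way, the symbol is -1.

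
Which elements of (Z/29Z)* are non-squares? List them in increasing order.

2 3 8 10 11 12 14 15 17 18 19 21 26 27

Square k = 1,…,14 (k and 29−k give the same square):
1²=1, 2²=4, 3²=9, 4²=16, 5²=25, 6²≡7, 7²≡20, 8²≡6, 9²≡23, 10²≡13, 11²≡5, 12²≡28, 13²≡24, 14²≡22 (mod 29).
The residues are {1, 4, 5, 6, 7, 9, 13, 16, 20, 22, 23, 24, 25, 28}; the non-residues are the remaining 14 nonzero classes.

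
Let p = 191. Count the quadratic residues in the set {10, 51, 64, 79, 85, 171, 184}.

6

(10/191) = +1 → QR.
(51/191) = +1 → QR.
(64/191) = +1 → QR.
(79/191) = +1 → QR.
(85/191) = +1 → QR.
(171/191) = -1 → non-residue.
(184/191) = +1 → QR.
Total quadratic residues among the 7: 6.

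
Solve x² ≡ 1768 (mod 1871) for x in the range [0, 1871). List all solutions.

Since 1871 ≡ 3 (mod 4), a square root of 1768 is 1768^((1871+1)/4) = 1768^468 mod 1871.
Repeated squaring: 1768^2≡1254, 1768^4≡876, 1768^8≡266, 1768^16≡1529, 1768^32≡962, 1768^64≡1170, 1768^128≡1199, 1768^256≡673 (mod 1871).
1768^468 = 1768^(256+128+64+16+4) ≡ 441 (mod 1871).
Check: 441² = 194481 ≡ 1768 (mod 1871). The two roots are 441 and 1430.

441, 1430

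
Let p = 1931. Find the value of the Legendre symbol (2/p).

Pull out 2: since 1931 ≡ 3 (mod 8), (2/1931) = -1.
Reached (1/1931) = 1. Collecting the sign flips along the way, the symbol is -1.

-1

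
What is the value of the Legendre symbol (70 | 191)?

Pull out 2: since 191 ≡ 7 (mod 8), (2/191) = +1.
Reciprocity: 35 ≡ 3 and 191 ≡ 3 (mod 4), so (35/191) = −(191/35).
Reduce top mod 35: now compute (16/35).
Pull out 2^4: since 35 ≡ 3 (mod 8), (2/35) = -1, so (2/35)^4 = +1.
Reached (1/35) = 1. Collecting the sign flips along the way, the symbol is -1.

-1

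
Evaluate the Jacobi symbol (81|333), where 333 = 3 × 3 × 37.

0

Reciprocity: 81 ≡ 1 and 333 ≡ 1 (mod 4), so (81/333) = +(333/81).
Reduce top mod 81: now compute (9/81).
Reciprocity: 9 ≡ 1 and 81 ≡ 1 (mod 4), so (9/81) = +(81/9).
Reduce top mod 9: now compute (0/9).
Top reduces to 0: gcd > 1, so the symbol is 0.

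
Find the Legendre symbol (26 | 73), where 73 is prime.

Euler's criterion: (26/73) ≡ 26^36 (mod 73).
26^2 ≡ 19 (mod 73)
26^4 ≡ 69 (mod 73)
26^8 ≡ 16 (mod 73)
26^16 ≡ 37 (mod 73)
26^32 ≡ 55 (mod 73)
26^36 = 26^(32+4) ≡ 72 (mod 73).
Result is 72 ≡ −1, so (26/73) = −1.

-1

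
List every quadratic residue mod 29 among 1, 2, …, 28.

Square k = 1,…,14 (k and 29−k give the same square):
1²=1, 2²=4, 3²=9, 4²=16, 5²=25, 6²≡7, 7²≡20, 8²≡6, 9²≡23, 10²≡13, 11²≡5, 12²≡28, 13²≡24, 14²≡22 (mod 29).
So the quadratic residues mod 29 are {1, 4, 5, 6, 7, 9, 13, 16, 20, 22, 23, 24, 25, 28}.

1, 4, 5, 6, 7, 9, 13, 16, 20, 22, 23, 24, 25, 28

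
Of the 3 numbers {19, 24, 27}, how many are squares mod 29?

1

(19/29) = -1 → non-residue.
(24/29) = +1 → QR.
(27/29) = -1 → non-residue.
Total quadratic residues among the 3: 1.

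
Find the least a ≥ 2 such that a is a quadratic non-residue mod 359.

7

(2/359) = +1, so 2 is a residue.
(3/359) = +1, so 3 is a residue.
(4/359) = +1, so 4 is a residue.
(5/359) = +1, so 5 is a residue.
(6/359) = +1, so 6 is a residue.
(7/359) = −1, so 7 is the smallest positive non-residue mod 359.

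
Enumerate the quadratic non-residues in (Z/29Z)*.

2 3 8 10 11 12 14 15 17 18 19 21 26 27

Square k = 1,…,14 (k and 29−k give the same square):
1²=1, 2²=4, 3²=9, 4²=16, 5²=25, 6²≡7, 7²≡20, 8²≡6, 9²≡23, 10²≡13, 11²≡5, 12²≡28, 13²≡24, 14²≡22 (mod 29).
The residues are {1, 4, 5, 6, 7, 9, 13, 16, 20, 22, 23, 24, 25, 28}; the non-residues are the remaining 14 nonzero classes.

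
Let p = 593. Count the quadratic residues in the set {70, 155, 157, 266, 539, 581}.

(70/593) = +1 → QR.
(155/593) = -1 → non-residue.
(157/593) = +1 → QR.
(266/593) = -1 → non-residue.
(539/593) = -1 → non-residue.
(581/593) = -1 → non-residue.
Total quadratic residues among the 6: 2.

2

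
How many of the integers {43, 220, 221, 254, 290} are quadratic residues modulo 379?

2

(43/379) = -1 → non-residue.
(220/379) = -1 → non-residue.
(221/379) = +1 → QR.
(254/379) = -1 → non-residue.
(290/379) = +1 → QR.
Total quadratic residues among the 5: 2.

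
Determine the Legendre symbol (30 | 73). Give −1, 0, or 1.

-1

Pull out 2: since 73 ≡ 1 (mod 8), (2/73) = +1.
Reciprocity: 15 ≡ 3 and 73 ≡ 1 (mod 4), so (15/73) = +(73/15).
Reduce top mod 15: now compute (13/15).
Reciprocity: 13 ≡ 1 and 15 ≡ 3 (mod 4), so (13/15) = +(15/13).
Reduce top mod 13: now compute (2/13).
Pull out 2: since 13 ≡ 5 (mod 8), (2/13) = -1.
Reached (1/13) = 1. Collecting the sign flips along the way, the symbol is -1.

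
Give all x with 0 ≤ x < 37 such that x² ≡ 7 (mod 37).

37 ≡ 1 (mod 4), so we find a root by search.
Trying successive values, 9² = 81 ≡ 7 (mod 37). The other root is 37 − 9 = 28.

9, 28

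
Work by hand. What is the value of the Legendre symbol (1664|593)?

First reduce: 1664 ≡ 478 (mod 593).
Pull out 2: since 593 ≡ 1 (mod 8), (2/593) = +1.
Reciprocity: 239 ≡ 3 and 593 ≡ 1 (mod 4), so (239/593) = +(593/239).
Reduce top mod 239: now compute (115/239).
Reciprocity: 115 ≡ 3 and 239 ≡ 3 (mod 4), so (115/239) = −(239/115).
Reduce top mod 115: now compute (9/115).
Reciprocity: 9 ≡ 1 and 115 ≡ 3 (mod 4), so (9/115) = +(115/9).
Reduce top mod 9: now compute (7/9).
Reciprocity: 7 ≡ 3 and 9 ≡ 1 (mod 4), so (7/9) = +(9/7).
Reduce top mod 7: now compute (2/7).
Pull out 2: since 7 ≡ 7 (mod 8), (2/7) = +1.
Reached (1/7) = 1. Collecting the sign flips along the way, the symbol is -1.

-1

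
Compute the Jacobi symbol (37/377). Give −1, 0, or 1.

Reciprocity: 37 ≡ 1 and 377 ≡ 1 (mod 4), so (37/377) = +(377/37).
Reduce top mod 37: now compute (7/37).
Reciprocity: 7 ≡ 3 and 37 ≡ 1 (mod 4), so (7/37) = +(37/7).
Reduce top mod 7: now compute (2/7).
Pull out 2: since 7 ≡ 7 (mod 8), (2/7) = +1.
Reached (1/7) = 1. Collecting the sign flips along the way, the symbol is +1.

1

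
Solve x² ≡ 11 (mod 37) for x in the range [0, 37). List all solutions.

37 ≡ 1 (mod 4), so we find a root by search.
Trying successive values, 14² = 196 ≡ 11 (mod 37). The other root is 37 − 14 = 23.

14, 23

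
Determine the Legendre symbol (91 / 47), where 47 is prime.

Euler's criterion: (91/47) ≡ 44^23 (mod 47).
44^2 ≡ 9 (mod 47)
44^4 ≡ 34 (mod 47)
44^8 ≡ 28 (mod 47)
44^16 ≡ 32 (mod 47)
44^23 = 44^(16+4+2+1) ≡ 46 (mod 47).
Result is 46 ≡ −1, so (91/47) = −1.

-1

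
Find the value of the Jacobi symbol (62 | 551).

1

Pull out 2: since 551 ≡ 7 (mod 8), (2/551) = +1.
Reciprocity: 31 ≡ 3 and 551 ≡ 3 (mod 4), so (31/551) = −(551/31).
Reduce top mod 31: now compute (24/31).
Pull out 2^3: since 31 ≡ 7 (mod 8), (2/31) = +1, so (2/31)^3 = +1.
Reciprocity: 3 ≡ 3 and 31 ≡ 3 (mod 4), so (3/31) = −(31/3).
Reduce top mod 3: now compute (1/3).
Reached (1/3) = 1. Collecting the sign flips along the way, the symbol is +1.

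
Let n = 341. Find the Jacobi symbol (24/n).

1

Pull out 2^3: since 341 ≡ 5 (mod 8), (2/341) = -1, so (2/341)^3 = -1.
Reciprocity: 3 ≡ 3 and 341 ≡ 1 (mod 4), so (3/341) = +(341/3).
Reduce top mod 3: now compute (2/3).
Pull out 2: since 3 ≡ 3 (mod 8), (2/3) = -1.
Reached (1/3) = 1. Collecting the sign flips along the way, the symbol is +1.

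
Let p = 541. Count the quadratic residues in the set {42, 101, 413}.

(42/541) = -1 → non-residue.
(101/541) = +1 → QR.
(413/541) = -1 → non-residue.
Total quadratic residues among the 3: 1.

1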